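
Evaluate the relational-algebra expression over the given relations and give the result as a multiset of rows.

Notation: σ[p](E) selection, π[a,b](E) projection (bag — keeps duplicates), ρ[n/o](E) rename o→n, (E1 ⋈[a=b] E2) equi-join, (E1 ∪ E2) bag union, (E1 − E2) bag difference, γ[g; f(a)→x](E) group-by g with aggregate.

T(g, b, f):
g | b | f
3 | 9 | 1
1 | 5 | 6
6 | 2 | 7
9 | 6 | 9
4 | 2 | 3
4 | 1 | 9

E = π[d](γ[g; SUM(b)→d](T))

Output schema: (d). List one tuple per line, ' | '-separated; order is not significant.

Stepwise |·|:
  T → 6
  γ[g; SUM(b)→d](T) → 5
  π[d](γ[g; SUM(b)→d](T)) → 5

== RESULT ==
d
2
3
5
6
9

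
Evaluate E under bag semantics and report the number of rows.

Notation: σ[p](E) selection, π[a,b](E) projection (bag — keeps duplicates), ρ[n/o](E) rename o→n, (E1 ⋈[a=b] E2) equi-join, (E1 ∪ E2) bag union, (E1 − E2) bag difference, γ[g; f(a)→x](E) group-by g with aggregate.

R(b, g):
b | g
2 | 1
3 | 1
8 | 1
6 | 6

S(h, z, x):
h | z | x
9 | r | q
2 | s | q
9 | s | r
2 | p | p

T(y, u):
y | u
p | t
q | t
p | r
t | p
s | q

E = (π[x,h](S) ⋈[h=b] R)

Subexpression sizes:
  S → 4
  π[x,h](S) → 4
  R → 4
  (π[x,h](S) ⋈[h=b] R) → 2

|E| = 2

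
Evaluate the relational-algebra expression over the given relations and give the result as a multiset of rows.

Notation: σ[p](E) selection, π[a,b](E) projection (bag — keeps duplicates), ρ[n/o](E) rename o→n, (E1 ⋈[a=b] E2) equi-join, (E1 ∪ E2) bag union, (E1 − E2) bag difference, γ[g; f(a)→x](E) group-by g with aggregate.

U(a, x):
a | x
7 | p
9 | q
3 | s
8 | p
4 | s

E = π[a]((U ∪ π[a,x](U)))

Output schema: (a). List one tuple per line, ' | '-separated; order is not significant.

Row counts bottom-up:
  U → 5
  U → 5
  π[a,x](U) → 5
  (U ∪ π[a,x](U)) → 10
  π[a]((U ∪ π[a,x](U))) → 10

== RESULT ==
a
3
3
4
4
7
7
8
8
9
9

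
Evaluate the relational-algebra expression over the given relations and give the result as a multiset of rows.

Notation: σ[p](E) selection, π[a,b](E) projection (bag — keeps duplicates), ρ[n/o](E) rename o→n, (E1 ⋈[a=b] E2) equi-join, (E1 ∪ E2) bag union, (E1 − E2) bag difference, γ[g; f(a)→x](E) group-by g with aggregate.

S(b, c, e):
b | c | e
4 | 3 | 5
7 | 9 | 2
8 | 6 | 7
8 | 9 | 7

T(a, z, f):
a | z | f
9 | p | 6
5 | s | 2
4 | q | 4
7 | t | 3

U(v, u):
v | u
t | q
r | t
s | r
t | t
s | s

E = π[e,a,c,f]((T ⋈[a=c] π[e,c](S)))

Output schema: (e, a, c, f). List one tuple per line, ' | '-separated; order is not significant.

Row counts bottom-up:
  T → 4
  S → 4
  π[e,c](S) → 4
  (T ⋈[a=c] π[e,c](S)) → 2
  π[e,a,c,f]((T ⋈[a=c] π[e,c](S))) → 2

== RESULT ==
e | a | c | f
2 | 9 | 9 | 6
7 | 9 | 9 | 6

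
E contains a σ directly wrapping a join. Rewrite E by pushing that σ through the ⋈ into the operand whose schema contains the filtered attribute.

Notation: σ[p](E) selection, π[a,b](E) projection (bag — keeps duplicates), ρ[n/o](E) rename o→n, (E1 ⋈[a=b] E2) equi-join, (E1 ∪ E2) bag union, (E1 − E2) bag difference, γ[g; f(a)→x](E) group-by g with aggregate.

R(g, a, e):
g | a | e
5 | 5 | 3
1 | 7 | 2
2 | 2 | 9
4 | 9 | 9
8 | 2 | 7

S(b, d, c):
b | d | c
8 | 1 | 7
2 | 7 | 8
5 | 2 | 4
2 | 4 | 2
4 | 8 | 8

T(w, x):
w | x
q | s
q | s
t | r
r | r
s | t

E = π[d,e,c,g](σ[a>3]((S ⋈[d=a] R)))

σ filters on a, owned by the right side.
E' = π[d,e,c,g]((S ⋈[d=a] σ[a>3](R)))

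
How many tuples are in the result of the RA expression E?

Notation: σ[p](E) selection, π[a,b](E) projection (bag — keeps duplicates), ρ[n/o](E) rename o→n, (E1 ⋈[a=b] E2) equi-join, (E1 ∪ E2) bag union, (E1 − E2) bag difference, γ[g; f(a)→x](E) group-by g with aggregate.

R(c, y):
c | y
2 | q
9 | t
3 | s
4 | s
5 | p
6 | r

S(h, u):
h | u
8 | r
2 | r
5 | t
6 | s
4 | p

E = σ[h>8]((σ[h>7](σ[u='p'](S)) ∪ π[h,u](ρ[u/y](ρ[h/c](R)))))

Stepwise |·|:
  S → 5
  σ[u='p'](S) → 1
  σ[h>7](σ[u='p'](S)) → 0
  R → 6
  ρ[h/c](R) → 6
  ρ[u/y](ρ[h/c](R)) → 6
  π[h,u](ρ[u/y](ρ[h/c](R))) → 6
  (σ[h>7](σ[u='p'](S)) ∪ π[h,u](ρ[u/y](ρ[h/c](R)))) → 6
  σ[h>8]((σ[h>7](σ[u='p'](S)) ∪ π[h,u](ρ[u/y](ρ[h/c](R))))) → 1

|E| = 1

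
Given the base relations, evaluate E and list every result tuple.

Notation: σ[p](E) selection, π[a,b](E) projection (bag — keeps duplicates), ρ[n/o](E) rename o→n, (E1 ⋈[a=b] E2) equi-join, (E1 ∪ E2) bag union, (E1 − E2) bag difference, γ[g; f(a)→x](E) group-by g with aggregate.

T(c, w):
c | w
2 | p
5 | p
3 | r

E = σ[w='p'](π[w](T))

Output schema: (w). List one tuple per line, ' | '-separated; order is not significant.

Subexpression sizes:
  T → 3
  π[w](T) → 3
  σ[w='p'](π[w](T)) → 2

== RESULT ==
w
p
p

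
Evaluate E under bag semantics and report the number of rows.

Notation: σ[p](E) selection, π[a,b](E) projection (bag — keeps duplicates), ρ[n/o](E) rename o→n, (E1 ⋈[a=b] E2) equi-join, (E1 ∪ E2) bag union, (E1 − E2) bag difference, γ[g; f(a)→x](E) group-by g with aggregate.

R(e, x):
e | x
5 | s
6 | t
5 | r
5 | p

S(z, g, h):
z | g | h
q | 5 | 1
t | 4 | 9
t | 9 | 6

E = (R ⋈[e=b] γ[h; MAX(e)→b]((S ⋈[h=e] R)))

Stepwise |·|:
  R → 4
  S → 3
  R → 4
  (S ⋈[h=e] R) → 1
  γ[h; MAX(e)→b]((S ⋈[h=e] R)) → 1
  (R ⋈[e=b] γ[h; MAX(e)→b]((S ⋈[h=e] R))) → 1

|E| = 1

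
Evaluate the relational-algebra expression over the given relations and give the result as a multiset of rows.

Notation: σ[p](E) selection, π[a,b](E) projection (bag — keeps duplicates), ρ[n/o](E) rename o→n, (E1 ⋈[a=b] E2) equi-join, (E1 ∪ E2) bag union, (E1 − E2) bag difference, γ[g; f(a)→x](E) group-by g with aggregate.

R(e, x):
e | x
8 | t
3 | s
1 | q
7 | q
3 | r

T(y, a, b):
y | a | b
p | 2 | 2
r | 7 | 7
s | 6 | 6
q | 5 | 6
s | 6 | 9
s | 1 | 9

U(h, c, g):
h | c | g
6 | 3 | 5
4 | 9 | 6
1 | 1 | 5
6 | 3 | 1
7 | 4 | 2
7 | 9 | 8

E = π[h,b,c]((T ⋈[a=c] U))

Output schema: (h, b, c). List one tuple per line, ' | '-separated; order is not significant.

Row counts bottom-up:
  T → 6
  U → 6
  (T ⋈[a=c] U) → 1
  π[h,b,c]((T ⋈[a=c] U)) → 1

== RESULT ==
h | b | c
1 | 9 | 1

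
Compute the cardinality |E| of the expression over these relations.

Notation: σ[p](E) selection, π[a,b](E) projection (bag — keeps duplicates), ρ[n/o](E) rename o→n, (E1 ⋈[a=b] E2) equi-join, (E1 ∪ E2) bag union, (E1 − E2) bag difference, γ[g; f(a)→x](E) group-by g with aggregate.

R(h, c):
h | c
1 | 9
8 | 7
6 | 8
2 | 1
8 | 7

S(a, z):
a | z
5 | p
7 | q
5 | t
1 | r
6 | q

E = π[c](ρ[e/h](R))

Subexpression sizes:
  R → 5
  ρ[e/h](R) → 5
  π[c](ρ[e/h](R)) → 5

|E| = 5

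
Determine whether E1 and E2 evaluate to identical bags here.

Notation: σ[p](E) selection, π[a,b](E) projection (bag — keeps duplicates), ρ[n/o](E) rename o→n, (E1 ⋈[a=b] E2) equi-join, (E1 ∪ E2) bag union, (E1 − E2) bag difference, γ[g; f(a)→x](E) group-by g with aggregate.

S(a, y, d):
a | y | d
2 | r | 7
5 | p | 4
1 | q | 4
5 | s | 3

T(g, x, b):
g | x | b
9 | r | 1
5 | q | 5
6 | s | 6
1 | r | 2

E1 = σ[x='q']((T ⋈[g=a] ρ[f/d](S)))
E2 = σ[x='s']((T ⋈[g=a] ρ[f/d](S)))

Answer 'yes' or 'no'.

E1 stepwise |·|:
  T → 4
  S → 4
  ρ[f/d](S) → 4
  (T ⋈[g=a] ρ[f/d](S)) → 3
  σ[x='q']((T ⋈[g=a] ρ[f/d](S))) → 2
E2 stepwise |·|:
  T → 4
  S → 4
  ρ[f/d](S) → 4
  (T ⋈[g=a] ρ[f/d](S)) → 3
  σ[x='s']((T ⋈[g=a] ρ[f/d](S))) → 0

E1 result:
g | x | b | a | y | f
5 | q | 5 | 5 | p | 4
5 | q | 5 | 5 | s | 3
E2 result:
g | x | b | a | y | f
(0 rows)
Witness: (5, 'q', 5, 5, 's', 3) appears 1× in E1 but 0× in E2.

no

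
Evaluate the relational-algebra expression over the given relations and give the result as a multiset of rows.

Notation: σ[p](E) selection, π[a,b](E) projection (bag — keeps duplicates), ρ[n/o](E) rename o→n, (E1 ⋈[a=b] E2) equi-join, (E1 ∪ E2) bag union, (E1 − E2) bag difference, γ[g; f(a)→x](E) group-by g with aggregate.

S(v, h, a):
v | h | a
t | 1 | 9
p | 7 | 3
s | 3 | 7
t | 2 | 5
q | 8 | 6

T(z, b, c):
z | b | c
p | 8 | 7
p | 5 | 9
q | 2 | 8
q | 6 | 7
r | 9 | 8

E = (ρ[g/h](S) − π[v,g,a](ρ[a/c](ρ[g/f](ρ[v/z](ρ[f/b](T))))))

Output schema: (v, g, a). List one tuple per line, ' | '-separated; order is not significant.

Row counts bottom-up:
  S → 5
  ρ[g/h](S) → 5
  T → 5
  ρ[f/b](T) → 5
  ρ[v/z](ρ[f/b](T)) → 5
  ρ[g/f](ρ[v/z](ρ[f/b](T))) → 5
  ρ[a/c](ρ[g/f](ρ[v/z](ρ[f/b](T)))) → 5
  π[v,g,a](ρ[a/c](ρ[g/f](ρ[v/z](ρ[f/b](T))))) → 5
  (ρ[g/h](S) − π[v,g,a](ρ[a/c](ρ[g/f](ρ[v/z](ρ[f/b](T)))))) → 5

== RESULT ==
v | g | a
p | 7 | 3
q | 8 | 6
s | 3 | 7
t | 1 | 9
t | 2 | 5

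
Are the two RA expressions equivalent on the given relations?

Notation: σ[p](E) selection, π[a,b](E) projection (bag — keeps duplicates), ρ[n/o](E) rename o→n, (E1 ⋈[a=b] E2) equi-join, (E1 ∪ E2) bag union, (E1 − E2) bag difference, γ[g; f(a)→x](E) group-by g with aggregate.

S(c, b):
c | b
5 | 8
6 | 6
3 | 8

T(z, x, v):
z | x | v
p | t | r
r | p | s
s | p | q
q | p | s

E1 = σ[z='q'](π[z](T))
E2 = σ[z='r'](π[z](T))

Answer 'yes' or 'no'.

E1 subexpression sizes:
  T → 4
  π[z](T) → 4
  σ[z='q'](π[z](T)) → 1
E2 subexpression sizes:
  T → 4
  π[z](T) → 4
  σ[z='r'](π[z](T)) → 1

E1 result:
z
q
E2 result:
z
r
Witness: ('q',) appears 1× in E1 but 0× in E2.

no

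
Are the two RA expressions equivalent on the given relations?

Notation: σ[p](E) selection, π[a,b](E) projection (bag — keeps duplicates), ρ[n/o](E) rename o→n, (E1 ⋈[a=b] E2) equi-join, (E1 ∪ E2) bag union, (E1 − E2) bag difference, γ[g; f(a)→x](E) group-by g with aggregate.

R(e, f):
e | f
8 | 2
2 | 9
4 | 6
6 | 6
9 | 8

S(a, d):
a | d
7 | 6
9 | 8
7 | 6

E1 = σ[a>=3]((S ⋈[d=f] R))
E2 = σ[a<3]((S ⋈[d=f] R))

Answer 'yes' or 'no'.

E1 row counts bottom-up:
  S → 3
  R → 5
  (S ⋈[d=f] R) → 5
  σ[a>=3]((S ⋈[d=f] R)) → 5
E2 row counts bottom-up:
  S → 3
  R → 5
  (S ⋈[d=f] R) → 5
  σ[a<3]((S ⋈[d=f] R)) → 0

E1 result:
a | d | e | f
7 | 6 | 4 | 6
7 | 6 | 4 | 6
7 | 6 | 6 | 6
7 | 6 | 6 | 6
9 | 8 | 9 | 8
E2 result:
a | d | e | f
(0 rows)
Witness: (7, 6, 6, 6) appears 2× in E1 but 0× in E2.

no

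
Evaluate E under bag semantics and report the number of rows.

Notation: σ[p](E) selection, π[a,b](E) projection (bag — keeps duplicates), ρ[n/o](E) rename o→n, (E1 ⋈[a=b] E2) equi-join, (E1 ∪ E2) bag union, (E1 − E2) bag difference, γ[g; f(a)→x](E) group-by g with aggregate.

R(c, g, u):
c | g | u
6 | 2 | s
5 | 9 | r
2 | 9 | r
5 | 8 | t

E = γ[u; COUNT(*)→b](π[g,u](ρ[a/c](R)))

Per-node cardinality:
  R → 4
  ρ[a/c](R) → 4
  π[g,u](ρ[a/c](R)) → 4
  γ[u; COUNT(*)→b](π[g,u](ρ[a/c](R))) → 3

|E| = 3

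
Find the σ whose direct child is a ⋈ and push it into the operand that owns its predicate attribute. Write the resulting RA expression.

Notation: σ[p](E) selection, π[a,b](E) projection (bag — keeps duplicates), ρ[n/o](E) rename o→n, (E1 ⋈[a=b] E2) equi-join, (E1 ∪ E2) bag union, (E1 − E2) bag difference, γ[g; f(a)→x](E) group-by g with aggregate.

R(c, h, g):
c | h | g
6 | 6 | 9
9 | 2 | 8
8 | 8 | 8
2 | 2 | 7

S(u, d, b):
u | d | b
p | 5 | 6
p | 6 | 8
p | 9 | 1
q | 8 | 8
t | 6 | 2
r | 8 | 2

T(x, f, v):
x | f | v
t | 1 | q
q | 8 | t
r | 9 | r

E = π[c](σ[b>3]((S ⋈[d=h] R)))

σ filters on b, owned by the left side.
E' = π[c]((σ[b>3](S) ⋈[d=h] R))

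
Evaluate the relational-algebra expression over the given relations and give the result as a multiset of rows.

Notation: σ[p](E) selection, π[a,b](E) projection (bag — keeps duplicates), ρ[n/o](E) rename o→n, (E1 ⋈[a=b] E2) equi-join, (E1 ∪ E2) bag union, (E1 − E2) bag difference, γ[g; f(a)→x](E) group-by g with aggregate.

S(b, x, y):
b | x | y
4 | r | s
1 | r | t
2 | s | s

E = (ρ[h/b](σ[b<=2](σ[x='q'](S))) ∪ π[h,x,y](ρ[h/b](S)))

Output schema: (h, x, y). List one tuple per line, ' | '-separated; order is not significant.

Per-node cardinality:
  S → 3
  σ[x='q'](S) → 0
  σ[b<=2](σ[x='q'](S)) → 0
  ρ[h/b](σ[b<=2](σ[x='q'](S))) → 0
  S → 3
  ρ[h/b](S) → 3
  π[h,x,y](ρ[h/b](S)) → 3
  (ρ[h/b](σ[b<=2](σ[x='q'](S))) ∪ π[h,x,y](ρ[h/b](S))) → 3

== RESULT ==
h | x | y
1 | r | t
2 | s | s
4 | r | s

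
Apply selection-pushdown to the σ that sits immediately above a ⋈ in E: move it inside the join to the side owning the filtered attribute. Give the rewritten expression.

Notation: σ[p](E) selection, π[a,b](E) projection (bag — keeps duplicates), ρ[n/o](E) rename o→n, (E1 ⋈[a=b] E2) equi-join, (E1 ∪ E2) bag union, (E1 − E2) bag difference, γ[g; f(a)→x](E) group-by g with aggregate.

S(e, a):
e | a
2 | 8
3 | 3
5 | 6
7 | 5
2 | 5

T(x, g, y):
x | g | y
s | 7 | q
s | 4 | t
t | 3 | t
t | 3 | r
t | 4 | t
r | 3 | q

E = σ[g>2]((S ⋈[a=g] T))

σ filters on g, owned by the right side.
E' = (S ⋈[a=g] σ[g>2](T))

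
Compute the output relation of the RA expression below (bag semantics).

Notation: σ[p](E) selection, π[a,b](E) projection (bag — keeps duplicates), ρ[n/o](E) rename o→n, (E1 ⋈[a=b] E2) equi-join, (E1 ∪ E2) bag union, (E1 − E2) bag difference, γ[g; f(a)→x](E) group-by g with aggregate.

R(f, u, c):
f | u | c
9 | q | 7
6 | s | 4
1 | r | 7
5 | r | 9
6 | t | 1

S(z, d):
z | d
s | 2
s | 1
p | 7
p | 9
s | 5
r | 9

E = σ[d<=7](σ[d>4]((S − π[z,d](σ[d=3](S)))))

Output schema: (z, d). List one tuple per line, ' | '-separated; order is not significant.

Stepwise |·|:
  S → 6
  S → 6
  σ[d=3](S) → 0
  π[z,d](σ[d=3](S)) → 0
  (S − π[z,d](σ[d=3](S))) → 6
  σ[d>4]((S − π[z,d](σ[d=3](S)))) → 4
  σ[d<=7](σ[d>4]((S − π[z,d](σ[d=3](S))))) → 2

== RESULT ==
z | d
p | 7
s | 5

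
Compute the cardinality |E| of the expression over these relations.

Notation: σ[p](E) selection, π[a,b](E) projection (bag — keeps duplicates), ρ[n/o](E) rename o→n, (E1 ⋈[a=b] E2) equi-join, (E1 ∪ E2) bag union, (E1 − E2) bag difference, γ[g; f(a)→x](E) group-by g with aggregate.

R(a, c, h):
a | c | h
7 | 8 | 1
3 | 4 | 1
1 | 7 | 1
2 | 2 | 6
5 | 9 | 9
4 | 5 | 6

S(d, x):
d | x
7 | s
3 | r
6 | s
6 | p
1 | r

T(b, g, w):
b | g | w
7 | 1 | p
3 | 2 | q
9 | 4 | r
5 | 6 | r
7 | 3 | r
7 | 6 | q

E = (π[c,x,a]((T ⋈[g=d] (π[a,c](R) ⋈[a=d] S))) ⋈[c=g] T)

Row counts bottom-up:
  T → 6
  R → 6
  π[a,c](R) → 6
  S → 5
  (π[a,c](R) ⋈[a=d] S) → 3
  (T ⋈[g=d] (π[a,c](R) ⋈[a=d] S)) → 2
  π[c,x,a]((T ⋈[g=d] (π[a,c](R) ⋈[a=d] S))) → 2
  T → 6
  (π[c,x,a]((T ⋈[g=d] (π[a,c](R) ⋈[a=d] S))) ⋈[c=g] T) → 1

|E| = 1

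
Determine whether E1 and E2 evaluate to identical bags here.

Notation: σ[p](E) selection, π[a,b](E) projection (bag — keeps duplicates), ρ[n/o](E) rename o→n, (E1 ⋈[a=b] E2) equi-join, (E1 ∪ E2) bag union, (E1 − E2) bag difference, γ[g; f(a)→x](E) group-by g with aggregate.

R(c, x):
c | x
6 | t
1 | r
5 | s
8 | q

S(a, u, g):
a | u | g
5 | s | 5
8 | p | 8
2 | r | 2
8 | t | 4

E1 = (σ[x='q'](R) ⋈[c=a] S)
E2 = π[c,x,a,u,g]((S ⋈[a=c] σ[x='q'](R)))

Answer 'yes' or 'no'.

E1 subexpression sizes:
  R → 4
  σ[x='q'](R) → 1
  S → 4
  (σ[x='q'](R) ⋈[c=a] S) → 2
E2 subexpression sizes:
  S → 4
  R → 4
  σ[x='q'](R) → 1
  (S ⋈[a=c] σ[x='q'](R)) → 2
  π[c,x,a,u,g]((S ⋈[a=c] σ[x='q'](R))) → 2

E1 and E2 produce the same multiset:
c | x | a | u | g
8 | q | 8 | p | 8
8 | q | 8 | t | 4

yes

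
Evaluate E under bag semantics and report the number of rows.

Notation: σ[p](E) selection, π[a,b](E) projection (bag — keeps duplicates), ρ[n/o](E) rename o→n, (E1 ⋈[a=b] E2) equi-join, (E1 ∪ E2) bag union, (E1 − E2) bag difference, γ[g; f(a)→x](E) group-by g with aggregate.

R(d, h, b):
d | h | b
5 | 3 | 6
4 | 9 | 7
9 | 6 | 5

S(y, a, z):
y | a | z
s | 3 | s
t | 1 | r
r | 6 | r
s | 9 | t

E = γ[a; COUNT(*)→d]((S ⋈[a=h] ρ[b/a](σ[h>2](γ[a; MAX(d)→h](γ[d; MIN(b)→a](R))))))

Subexpression sizes:
  S → 4
  R → 3
  γ[d; MIN(b)→a](R) → 3
  γ[a; MAX(d)→h](γ[d; MIN(b)→a](R)) → 3
  σ[h>2](γ[a; MAX(d)→h](γ[d; MIN(b)→a](R))) → 3
  ρ[b/a](σ[h>2](γ[a; MAX(d)→h](γ[d; MIN(b)→a](R)))) → 3
  (S ⋈[a=h] ρ[b/a](σ[h>2](γ[a; MAX(d)→h](γ[d; MIN(b)→a](R))))) → 1
  γ[a; COUNT(*)→d]((S ⋈[a=h] ρ[b/a](σ[h>2](γ[a; MAX(d)→h](γ[d; MIN(b)→a](R)))))) → 1

|E| = 1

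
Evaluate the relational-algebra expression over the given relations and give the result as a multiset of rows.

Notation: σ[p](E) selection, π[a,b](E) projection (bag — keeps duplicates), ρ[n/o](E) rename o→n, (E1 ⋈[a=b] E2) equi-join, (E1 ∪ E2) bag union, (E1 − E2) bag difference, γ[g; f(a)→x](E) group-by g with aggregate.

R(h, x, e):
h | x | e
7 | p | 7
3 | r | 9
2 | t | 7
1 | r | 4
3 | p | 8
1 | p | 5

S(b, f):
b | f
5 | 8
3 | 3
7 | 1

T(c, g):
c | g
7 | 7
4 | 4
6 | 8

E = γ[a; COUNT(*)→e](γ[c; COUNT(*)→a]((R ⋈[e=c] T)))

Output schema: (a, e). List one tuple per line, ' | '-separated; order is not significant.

Per-node cardinality:
  R → 6
  T → 3
  (R ⋈[e=c] T) → 3
  γ[c; COUNT(*)→a]((R ⋈[e=c] T)) → 2
  γ[a; COUNT(*)→e](γ[c; COUNT(*)→a]((R ⋈[e=c] T))) → 2

== RESULT ==
a | e
1 | 1
2 | 1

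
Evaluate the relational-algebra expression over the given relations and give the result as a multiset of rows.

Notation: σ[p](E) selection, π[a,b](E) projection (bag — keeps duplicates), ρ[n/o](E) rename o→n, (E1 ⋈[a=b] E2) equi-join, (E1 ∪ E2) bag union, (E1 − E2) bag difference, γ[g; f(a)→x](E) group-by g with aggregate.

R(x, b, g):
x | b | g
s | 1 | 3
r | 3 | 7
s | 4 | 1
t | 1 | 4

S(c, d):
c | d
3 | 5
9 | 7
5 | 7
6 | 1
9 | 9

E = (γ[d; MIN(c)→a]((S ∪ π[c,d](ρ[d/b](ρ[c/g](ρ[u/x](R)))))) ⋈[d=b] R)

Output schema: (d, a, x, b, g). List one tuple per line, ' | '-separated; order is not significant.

Row counts bottom-up:
  S → 5
  R → 4
  ρ[u/x](R) → 4
  ρ[c/g](ρ[u/x](R)) → 4
  ρ[d/b](ρ[c/g](ρ[u/x](R))) → 4
  π[c,d](ρ[d/b](ρ[c/g](ρ[u/x](R)))) → 4
  (S ∪ π[c,d](ρ[d/b](ρ[c/g](ρ[u/x](R))))) → 9
  γ[d; MIN(c)→a]((S ∪ π[c,d](ρ[d/b](ρ[c/g](ρ[u/x](R)))))) → 6
  R → 4
  (γ[d; MIN(c)→a]((S ∪ π[c,d](ρ[d/b](ρ[c/g](ρ[u/x](R)))))) ⋈[d=b] R) → 4

== RESULT ==
d | a | x | b | g
1 | 3 | s | 1 | 3
1 | 3 | t | 1 | 4
3 | 7 | r | 3 | 7
4 | 1 | s | 4 | 1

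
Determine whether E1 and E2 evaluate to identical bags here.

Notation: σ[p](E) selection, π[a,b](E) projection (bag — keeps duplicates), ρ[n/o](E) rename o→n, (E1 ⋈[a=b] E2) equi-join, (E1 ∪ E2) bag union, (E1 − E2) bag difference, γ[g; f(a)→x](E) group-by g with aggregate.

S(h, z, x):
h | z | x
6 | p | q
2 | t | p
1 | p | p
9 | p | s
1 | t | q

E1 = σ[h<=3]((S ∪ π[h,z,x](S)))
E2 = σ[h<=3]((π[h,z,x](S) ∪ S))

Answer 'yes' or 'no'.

E1 row counts bottom-up:
  S → 5
  S → 5
  π[h,z,x](S) → 5
  (S ∪ π[h,z,x](S)) → 10
  σ[h<=3]((S ∪ π[h,z,x](S))) → 6
E2 row counts bottom-up:
  S → 5
  π[h,z,x](S) → 5
  S → 5
  (π[h,z,x](S) ∪ S) → 10
  σ[h<=3]((π[h,z,x](S) ∪ S)) → 6

E1 and E2 produce the same multiset:
h | z | x
1 | p | p
1 | p | p
1 | t | q
1 | t | q
2 | t | p
2 | t | p

yes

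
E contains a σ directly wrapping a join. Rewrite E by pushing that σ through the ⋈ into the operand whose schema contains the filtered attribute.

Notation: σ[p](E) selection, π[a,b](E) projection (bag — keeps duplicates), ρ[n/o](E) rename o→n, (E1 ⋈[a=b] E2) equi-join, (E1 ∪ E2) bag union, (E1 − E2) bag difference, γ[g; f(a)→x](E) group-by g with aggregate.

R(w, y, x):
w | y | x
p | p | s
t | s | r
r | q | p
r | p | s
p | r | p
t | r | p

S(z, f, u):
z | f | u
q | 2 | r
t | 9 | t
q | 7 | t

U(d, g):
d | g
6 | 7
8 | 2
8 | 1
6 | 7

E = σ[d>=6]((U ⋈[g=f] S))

σ filters on d, owned by the left side.
E' = (σ[d>=6](U) ⋈[g=f] S)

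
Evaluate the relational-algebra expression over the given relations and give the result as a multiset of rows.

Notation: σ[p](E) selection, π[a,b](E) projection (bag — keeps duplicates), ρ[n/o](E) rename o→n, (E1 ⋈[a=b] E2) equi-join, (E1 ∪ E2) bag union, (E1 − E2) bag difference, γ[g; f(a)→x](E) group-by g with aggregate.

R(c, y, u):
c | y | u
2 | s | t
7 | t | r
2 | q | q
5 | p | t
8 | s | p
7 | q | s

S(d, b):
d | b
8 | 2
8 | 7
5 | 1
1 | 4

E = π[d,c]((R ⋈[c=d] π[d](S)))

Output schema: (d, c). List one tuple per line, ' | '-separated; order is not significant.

Row counts bottom-up:
  R → 6
  S → 4
  π[d](S) → 4
  (R ⋈[c=d] π[d](S)) → 3
  π[d,c]((R ⋈[c=d] π[d](S))) → 3

== RESULT ==
d | c
5 | 5
8 | 8
8 | 8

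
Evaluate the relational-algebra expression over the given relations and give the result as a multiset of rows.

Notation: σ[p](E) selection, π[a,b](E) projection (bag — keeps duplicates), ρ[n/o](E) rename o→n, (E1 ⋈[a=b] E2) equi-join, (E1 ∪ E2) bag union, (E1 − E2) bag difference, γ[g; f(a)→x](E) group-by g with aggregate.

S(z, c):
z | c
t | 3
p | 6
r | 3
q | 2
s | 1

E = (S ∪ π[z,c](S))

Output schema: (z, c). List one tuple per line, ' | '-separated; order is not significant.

Stepwise |·|:
  S → 5
  S → 5
  π[z,c](S) → 5
  (S ∪ π[z,c](S)) → 10

== RESULT ==
z | c
p | 6
p | 6
q | 2
q | 2
r | 3
r | 3
s | 1
s | 1
t | 3
t | 3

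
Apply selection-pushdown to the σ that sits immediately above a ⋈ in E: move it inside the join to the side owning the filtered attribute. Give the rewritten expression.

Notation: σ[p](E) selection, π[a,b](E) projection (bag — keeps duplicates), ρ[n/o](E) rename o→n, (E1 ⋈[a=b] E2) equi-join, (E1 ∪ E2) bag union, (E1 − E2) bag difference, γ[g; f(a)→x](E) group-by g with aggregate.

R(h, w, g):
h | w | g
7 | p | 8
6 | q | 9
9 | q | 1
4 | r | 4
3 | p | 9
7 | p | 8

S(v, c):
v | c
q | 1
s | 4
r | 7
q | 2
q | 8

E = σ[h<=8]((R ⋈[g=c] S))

σ filters on h, owned by the left side.
E' = (σ[h<=8](R) ⋈[g=c] S)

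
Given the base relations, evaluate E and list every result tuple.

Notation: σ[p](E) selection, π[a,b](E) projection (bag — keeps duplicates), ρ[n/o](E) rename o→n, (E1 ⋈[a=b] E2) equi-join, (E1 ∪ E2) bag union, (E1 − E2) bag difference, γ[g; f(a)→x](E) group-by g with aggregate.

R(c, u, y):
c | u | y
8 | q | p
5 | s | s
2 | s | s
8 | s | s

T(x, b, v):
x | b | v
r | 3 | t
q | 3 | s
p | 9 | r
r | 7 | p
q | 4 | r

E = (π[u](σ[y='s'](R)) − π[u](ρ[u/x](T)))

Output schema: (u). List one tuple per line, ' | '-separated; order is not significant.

Row counts bottom-up:
  R → 4
  σ[y='s'](R) → 3
  π[u](σ[y='s'](R)) → 3
  T → 5
  ρ[u/x](T) → 5
  π[u](ρ[u/x](T)) → 5
  (π[u](σ[y='s'](R)) − π[u](ρ[u/x](T))) → 3

== RESULT ==
u
s
s
s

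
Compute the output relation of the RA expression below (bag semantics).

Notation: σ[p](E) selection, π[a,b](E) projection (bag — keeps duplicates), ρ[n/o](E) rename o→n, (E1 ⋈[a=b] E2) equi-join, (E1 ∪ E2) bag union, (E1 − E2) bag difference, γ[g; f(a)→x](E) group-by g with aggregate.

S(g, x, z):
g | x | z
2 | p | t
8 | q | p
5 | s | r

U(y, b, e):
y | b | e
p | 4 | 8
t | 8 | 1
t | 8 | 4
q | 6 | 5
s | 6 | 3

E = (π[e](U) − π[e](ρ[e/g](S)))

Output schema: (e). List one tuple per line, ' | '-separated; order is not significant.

Stepwise |·|:
  U → 5
  π[e](U) → 5
  S → 3
  ρ[e/g](S) → 3
  π[e](ρ[e/g](S)) → 3
  (π[e](U) − π[e](ρ[e/g](S))) → 3

== RESULT ==
e
1
3
4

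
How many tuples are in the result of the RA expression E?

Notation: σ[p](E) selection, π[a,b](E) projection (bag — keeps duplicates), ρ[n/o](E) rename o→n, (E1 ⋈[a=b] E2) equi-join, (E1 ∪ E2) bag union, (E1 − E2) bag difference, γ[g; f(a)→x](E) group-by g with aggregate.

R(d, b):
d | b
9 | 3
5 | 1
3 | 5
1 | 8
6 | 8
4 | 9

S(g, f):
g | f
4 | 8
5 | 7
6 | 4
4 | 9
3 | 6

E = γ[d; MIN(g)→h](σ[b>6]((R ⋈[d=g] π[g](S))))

Row counts bottom-up:
  R → 6
  S → 5
  π[g](S) → 5
  (R ⋈[d=g] π[g](S)) → 5
  σ[b>6]((R ⋈[d=g] π[g](S))) → 3
  γ[d; MIN(g)→h](σ[b>6]((R ⋈[d=g] π[g](S)))) → 2

|E| = 2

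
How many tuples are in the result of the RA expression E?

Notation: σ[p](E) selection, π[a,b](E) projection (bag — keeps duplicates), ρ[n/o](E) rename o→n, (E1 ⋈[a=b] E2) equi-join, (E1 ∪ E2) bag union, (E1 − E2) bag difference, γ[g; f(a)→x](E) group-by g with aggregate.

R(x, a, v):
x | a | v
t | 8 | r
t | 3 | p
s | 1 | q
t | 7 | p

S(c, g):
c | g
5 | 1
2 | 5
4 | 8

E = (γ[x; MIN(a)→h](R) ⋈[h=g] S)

Stepwise |·|:
  R → 4
  γ[x; MIN(a)→h](R) → 2
  S → 3
  (γ[x; MIN(a)→h](R) ⋈[h=g] S) → 1

|E| = 1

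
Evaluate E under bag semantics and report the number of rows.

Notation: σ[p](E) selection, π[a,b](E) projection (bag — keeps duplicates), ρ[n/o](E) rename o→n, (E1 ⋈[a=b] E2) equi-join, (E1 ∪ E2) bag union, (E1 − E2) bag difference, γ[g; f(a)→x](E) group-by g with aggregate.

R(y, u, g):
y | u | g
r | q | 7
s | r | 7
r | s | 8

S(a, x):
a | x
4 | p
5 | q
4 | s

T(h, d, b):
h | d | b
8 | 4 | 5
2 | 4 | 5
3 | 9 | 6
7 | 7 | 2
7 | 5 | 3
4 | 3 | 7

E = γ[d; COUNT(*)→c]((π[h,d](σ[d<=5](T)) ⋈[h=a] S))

Per-node cardinality:
  T → 6
  σ[d<=5](T) → 4
  π[h,d](σ[d<=5](T)) → 4
  S → 3
  (π[h,d](σ[d<=5](T)) ⋈[h=a] S) → 2
  γ[d; COUNT(*)→c]((π[h,d](σ[d<=5](T)) ⋈[h=a] S)) → 1

|E| = 1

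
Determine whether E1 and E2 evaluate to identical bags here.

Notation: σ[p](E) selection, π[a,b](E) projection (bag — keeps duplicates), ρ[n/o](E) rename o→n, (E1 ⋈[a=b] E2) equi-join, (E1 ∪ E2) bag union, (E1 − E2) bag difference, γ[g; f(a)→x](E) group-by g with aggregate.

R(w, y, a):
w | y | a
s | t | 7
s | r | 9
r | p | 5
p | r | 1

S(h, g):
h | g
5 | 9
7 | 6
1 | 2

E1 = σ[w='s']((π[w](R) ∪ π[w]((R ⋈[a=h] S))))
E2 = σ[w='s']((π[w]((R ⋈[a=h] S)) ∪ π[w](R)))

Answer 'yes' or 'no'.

E1 per-node cardinality:
  R → 4
  π[w](R) → 4
  R → 4
  S → 3
  (R ⋈[a=h] S) → 3
  π[w]((R ⋈[a=h] S)) → 3
  (π[w](R) ∪ π[w]((R ⋈[a=h] S))) → 7
  σ[w='s']((π[w](R) ∪ π[w]((R ⋈[a=h] S)))) → 3
E2 per-node cardinality:
  R → 4
  S → 3
  (R ⋈[a=h] S) → 3
  π[w]((R ⋈[a=h] S)) → 3
  R → 4
  π[w](R) → 4
  (π[w]((R ⋈[a=h] S)) ∪ π[w](R)) → 7
  σ[w='s']((π[w]((R ⋈[a=h] S)) ∪ π[w](R))) → 3

E1 and E2 produce the same multiset:
w
s
s
s

yes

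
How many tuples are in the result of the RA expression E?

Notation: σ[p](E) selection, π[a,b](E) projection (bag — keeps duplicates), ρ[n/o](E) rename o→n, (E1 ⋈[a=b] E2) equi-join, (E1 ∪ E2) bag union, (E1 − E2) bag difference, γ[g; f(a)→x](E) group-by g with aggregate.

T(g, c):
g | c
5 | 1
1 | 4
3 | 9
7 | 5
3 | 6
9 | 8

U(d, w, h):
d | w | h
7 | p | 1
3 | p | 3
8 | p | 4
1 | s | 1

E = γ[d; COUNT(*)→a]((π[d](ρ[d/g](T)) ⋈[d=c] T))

Stepwise |·|:
  T → 6
  ρ[d/g](T) → 6
  π[d](ρ[d/g](T)) → 6
  T → 6
  (π[d](ρ[d/g](T)) ⋈[d=c] T) → 3
  γ[d; COUNT(*)→a]((π[d](ρ[d/g](T)) ⋈[d=c] T)) → 3

|E| = 3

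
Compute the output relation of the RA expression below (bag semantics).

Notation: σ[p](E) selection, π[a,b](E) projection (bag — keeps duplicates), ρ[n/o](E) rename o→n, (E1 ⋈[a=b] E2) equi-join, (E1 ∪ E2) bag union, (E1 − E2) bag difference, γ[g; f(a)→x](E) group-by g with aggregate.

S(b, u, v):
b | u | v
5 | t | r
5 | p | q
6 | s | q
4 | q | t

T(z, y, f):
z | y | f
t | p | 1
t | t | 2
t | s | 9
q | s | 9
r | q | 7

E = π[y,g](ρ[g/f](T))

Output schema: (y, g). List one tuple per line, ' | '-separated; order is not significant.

Per-node cardinality:
  T → 5
  ρ[g/f](T) → 5
  π[y,g](ρ[g/f](T)) → 5

== RESULT ==
y | g
p | 1
q | 7
s | 9
s | 9
t | 2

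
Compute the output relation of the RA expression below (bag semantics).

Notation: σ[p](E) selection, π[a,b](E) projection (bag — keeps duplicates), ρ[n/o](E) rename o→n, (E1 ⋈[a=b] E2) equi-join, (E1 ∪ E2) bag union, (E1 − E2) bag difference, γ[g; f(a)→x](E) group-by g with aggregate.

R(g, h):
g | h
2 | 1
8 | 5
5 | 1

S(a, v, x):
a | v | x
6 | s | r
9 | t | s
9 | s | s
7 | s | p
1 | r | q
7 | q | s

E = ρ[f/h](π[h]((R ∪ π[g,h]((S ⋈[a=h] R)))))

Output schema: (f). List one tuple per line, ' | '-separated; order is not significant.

Per-node cardinality:
  R → 3
  S → 6
  R → 3
  (S ⋈[a=h] R) → 2
  π[g,h]((S ⋈[a=h] R)) → 2
  (R ∪ π[g,h]((S ⋈[a=h] R))) → 5
  π[h]((R ∪ π[g,h]((S ⋈[a=h] R)))) → 5
  ρ[f/h](π[h]((R ∪ π[g,h]((S ⋈[a=h] R))))) → 5

== RESULT ==
f
1
1
1
1
5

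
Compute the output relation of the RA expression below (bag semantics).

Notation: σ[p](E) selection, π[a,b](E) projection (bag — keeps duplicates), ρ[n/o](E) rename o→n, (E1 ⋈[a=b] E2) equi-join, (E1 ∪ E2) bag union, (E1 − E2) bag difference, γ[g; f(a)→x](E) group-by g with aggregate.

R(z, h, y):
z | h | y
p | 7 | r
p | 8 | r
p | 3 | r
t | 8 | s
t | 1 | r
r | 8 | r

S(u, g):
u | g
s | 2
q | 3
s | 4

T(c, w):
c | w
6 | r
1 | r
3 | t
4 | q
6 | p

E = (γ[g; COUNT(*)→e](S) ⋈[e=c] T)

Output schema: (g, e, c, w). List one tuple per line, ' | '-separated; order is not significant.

Per-node cardinality:
  S → 3
  γ[g; COUNT(*)→e](S) → 3
  T → 5
  (γ[g; COUNT(*)→e](S) ⋈[e=c] T) → 3

== RESULT ==
g | e | c | w
2 | 1 | 1 | r
3 | 1 | 1 | r
4 | 1 | 1 | r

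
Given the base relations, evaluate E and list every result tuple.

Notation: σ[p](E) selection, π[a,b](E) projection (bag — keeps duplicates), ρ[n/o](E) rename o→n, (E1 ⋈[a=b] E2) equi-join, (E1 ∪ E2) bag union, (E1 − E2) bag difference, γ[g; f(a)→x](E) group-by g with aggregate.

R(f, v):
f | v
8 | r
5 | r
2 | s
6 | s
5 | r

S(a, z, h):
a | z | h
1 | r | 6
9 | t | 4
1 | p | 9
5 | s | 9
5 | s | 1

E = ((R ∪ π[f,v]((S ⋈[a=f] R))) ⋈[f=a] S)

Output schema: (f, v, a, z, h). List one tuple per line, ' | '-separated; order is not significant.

Per-node cardinality:
  R → 5
  S → 5
  R → 5
  (S ⋈[a=f] R) → 4
  π[f,v]((S ⋈[a=f] R)) → 4
  (R ∪ π[f,v]((S ⋈[a=f] R))) → 9
  S → 5
  ((R ∪ π[f,v]((S ⋈[a=f] R))) ⋈[f=a] S) → 12

== RESULT ==
f | v | a | z | h
5 | r | 5 | s | 1
5 | r | 5 | s | 1
5 | r | 5 | s | 1
5 | r | 5 | s | 1
5 | r | 5 | s | 1
5 | r | 5 | s | 1
5 | r | 5 | s | 9
5 | r | 5 | s | 9
5 | r | 5 | s | 9
5 | r | 5 | s | 9
5 | r | 5 | s | 9
5 | r | 5 | s | 9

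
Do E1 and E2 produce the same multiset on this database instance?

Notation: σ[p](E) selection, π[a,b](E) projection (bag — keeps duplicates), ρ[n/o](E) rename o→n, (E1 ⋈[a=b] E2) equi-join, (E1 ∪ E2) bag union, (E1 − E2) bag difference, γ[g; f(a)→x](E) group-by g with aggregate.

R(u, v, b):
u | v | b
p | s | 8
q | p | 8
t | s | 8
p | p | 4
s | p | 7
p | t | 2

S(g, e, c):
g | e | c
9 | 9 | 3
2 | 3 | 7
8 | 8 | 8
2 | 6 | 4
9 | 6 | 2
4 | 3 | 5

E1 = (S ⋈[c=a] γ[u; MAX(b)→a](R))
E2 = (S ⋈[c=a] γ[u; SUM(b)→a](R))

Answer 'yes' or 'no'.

E1 stepwise |·|:
  S → 6
  R → 6
  γ[u; MAX(b)→a](R) → 4
  (S ⋈[c=a] γ[u; MAX(b)→a](R)) → 4
E2 stepwise |·|:
  S → 6
  R → 6
  γ[u; SUM(b)→a](R) → 4
  (S ⋈[c=a] γ[u; SUM(b)→a](R)) → 3

E1 result:
g | e | c | u | a
2 | 3 | 7 | s | 7
8 | 8 | 8 | p | 8
8 | 8 | 8 | q | 8
8 | 8 | 8 | t | 8
E2 result:
g | e | c | u | a
2 | 3 | 7 | s | 7
8 | 8 | 8 | q | 8
8 | 8 | 8 | t | 8
Witness: (8, 8, 8, 'p', 8) appears 1× in E1 but 0× in E2.

no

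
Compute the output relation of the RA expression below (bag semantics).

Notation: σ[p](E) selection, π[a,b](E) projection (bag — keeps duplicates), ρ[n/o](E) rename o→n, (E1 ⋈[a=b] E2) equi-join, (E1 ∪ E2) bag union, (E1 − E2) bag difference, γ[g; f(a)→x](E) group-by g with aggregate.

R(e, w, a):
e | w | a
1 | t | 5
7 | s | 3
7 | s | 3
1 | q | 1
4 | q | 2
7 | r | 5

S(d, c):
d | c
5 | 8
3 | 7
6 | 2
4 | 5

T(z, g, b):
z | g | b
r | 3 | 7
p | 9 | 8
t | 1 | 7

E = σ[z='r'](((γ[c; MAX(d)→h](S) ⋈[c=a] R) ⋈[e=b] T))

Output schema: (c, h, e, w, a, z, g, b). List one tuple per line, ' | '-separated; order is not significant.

Per-node cardinality:
  S → 4
  γ[c; MAX(d)→h](S) → 4
  R → 6
  (γ[c; MAX(d)→h](S) ⋈[c=a] R) → 3
  T → 3
  ((γ[c; MAX(d)→h](S) ⋈[c=a] R) ⋈[e=b] T) → 2
  σ[z='r'](((γ[c; MAX(d)→h](S) ⋈[c=a] R) ⋈[e=b] T)) → 1

== RESULT ==
c | h | e | w | a | z | g | b
5 | 4 | 7 | r | 5 | r | 3 | 7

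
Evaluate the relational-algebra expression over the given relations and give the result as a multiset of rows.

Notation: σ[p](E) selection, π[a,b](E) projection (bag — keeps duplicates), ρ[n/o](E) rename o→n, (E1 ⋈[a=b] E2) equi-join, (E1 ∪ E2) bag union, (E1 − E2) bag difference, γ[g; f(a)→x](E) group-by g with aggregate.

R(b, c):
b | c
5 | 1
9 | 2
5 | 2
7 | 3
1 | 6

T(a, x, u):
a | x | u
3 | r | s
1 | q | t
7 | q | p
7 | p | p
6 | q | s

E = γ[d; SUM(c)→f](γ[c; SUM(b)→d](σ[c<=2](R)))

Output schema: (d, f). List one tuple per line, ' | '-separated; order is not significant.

Subexpression sizes:
  R → 5
  σ[c<=2](R) → 3
  γ[c; SUM(b)→d](σ[c<=2](R)) → 2
  γ[d; SUM(c)→f](γ[c; SUM(b)→d](σ[c<=2](R))) → 2

== RESULT ==
d | f
5 | 1
14 | 2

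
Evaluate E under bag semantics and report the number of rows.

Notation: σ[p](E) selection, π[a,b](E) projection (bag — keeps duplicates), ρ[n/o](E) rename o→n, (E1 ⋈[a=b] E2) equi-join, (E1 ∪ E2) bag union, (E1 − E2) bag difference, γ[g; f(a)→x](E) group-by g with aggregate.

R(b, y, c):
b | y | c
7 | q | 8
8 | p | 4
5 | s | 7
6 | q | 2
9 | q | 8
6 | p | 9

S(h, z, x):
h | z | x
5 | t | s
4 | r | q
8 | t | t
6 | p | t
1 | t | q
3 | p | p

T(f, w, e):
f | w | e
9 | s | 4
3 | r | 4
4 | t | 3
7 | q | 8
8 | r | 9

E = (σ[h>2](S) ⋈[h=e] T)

Subexpression sizes:
  S → 6
  σ[h>2](S) → 5
  T → 5
  (σ[h>2](S) ⋈[h=e] T) → 4

|E| = 4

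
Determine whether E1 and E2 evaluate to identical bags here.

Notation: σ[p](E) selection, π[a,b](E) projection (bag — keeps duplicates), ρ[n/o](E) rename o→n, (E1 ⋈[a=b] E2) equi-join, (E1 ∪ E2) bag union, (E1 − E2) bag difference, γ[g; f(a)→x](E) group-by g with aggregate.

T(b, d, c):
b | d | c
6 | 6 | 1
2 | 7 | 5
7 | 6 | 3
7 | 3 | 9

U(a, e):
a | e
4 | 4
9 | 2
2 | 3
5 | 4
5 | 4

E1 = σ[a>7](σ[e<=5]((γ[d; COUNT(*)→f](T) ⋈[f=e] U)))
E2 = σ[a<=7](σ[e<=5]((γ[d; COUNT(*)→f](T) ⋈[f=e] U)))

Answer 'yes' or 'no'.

E1 stepwise |·|:
  T → 4
  γ[d; COUNT(*)→f](T) → 3
  U → 5
  (γ[d; COUNT(*)→f](T) ⋈[f=e] U) → 1
  σ[e<=5]((γ[d; COUNT(*)→f](T) ⋈[f=e] U)) → 1
  σ[a>7](σ[e<=5]((γ[d; COUNT(*)→f](T) ⋈[f=e] U))) → 1
E2 stepwise |·|:
  T → 4
  γ[d; COUNT(*)→f](T) → 3
  U → 5
  (γ[d; COUNT(*)→f](T) ⋈[f=e] U) → 1
  σ[e<=5]((γ[d; COUNT(*)→f](T) ⋈[f=e] U)) → 1
  σ[a<=7](σ[e<=5]((γ[d; COUNT(*)→f](T) ⋈[f=e] U))) → 0

E1 result:
d | f | a | e
6 | 2 | 9 | 2
E2 result:
d | f | a | e
(0 rows)
Witness: (6, 2, 9, 2) appears 1× in E1 but 0× in E2.

no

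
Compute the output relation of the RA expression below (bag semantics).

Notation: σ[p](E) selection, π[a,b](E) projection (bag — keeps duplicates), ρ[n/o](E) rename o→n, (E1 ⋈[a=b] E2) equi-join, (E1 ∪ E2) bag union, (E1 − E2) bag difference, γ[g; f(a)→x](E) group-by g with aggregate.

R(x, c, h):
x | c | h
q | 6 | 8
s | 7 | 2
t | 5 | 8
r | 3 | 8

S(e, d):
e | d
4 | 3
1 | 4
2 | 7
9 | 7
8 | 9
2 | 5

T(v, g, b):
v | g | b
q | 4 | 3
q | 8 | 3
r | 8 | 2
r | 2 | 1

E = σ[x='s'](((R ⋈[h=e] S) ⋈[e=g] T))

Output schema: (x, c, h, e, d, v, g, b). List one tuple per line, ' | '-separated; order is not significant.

Per-node cardinality:
  R → 4
  S → 6
  (R ⋈[h=e] S) → 5
  T → 4
  ((R ⋈[h=e] S) ⋈[e=g] T) → 8
  σ[x='s'](((R ⋈[h=e] S) ⋈[e=g] T)) → 2

== RESULT ==
x | c | h | e | d | v | g | b
s | 7 | 2 | 2 | 5 | r | 2 | 1
s | 7 | 2 | 2 | 7 | r | 2 | 1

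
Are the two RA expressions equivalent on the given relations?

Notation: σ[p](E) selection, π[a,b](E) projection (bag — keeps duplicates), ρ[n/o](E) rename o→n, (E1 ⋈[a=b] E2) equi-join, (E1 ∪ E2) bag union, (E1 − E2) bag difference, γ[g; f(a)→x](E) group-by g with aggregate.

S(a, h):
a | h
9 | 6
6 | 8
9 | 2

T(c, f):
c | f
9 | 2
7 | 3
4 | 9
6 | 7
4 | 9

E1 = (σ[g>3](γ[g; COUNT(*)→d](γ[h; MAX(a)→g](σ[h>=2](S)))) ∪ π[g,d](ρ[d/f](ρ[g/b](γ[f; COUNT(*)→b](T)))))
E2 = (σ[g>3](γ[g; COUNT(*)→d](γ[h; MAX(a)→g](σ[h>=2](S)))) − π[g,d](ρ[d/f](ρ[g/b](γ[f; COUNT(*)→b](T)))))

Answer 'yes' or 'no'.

E1 subexpression sizes:
  S → 3
  σ[h>=2](S) → 3
  γ[h; MAX(a)→g](σ[h>=2](S)) → 3
  γ[g; COUNT(*)→d](γ[h; MAX(a)→g](σ[h>=2](S))) → 2
  σ[g>3](γ[g; COUNT(*)→d](γ[h; MAX(a)→g](σ[h>=2](S)))) → 2
  T → 5
  γ[f; COUNT(*)→b](T) → 4
  ρ[g/b](γ[f; COUNT(*)→b](T)) → 4
  ρ[d/f](ρ[g/b](γ[f; COUNT(*)→b](T))) → 4
  π[g,d](ρ[d/f](ρ[g/b](γ[f; COUNT(*)→b](T)))) → 4
  (σ[g>3](γ[g; COUNT(*)→d](γ[h; MAX(a)→g](σ[h>=2](S)))) ∪ π[g,d](ρ[d/f](ρ[g/b](γ[f; COUNT(*)→b](T))))) → 6
E2 subexpression sizes:
  S → 3
  σ[h>=2](S) → 3
  γ[h; MAX(a)→g](σ[h>=2](S)) → 3
  γ[g; COUNT(*)→d](γ[h; MAX(a)→g](σ[h>=2](S))) → 2
  σ[g>3](γ[g; COUNT(*)→d](γ[h; MAX(a)→g](σ[h>=2](S)))) → 2
  T → 5
  γ[f; COUNT(*)→b](T) → 4
  ρ[g/b](γ[f; COUNT(*)→b](T)) → 4
  ρ[d/f](ρ[g/b](γ[f; COUNT(*)→b](T))) → 4
  π[g,d](ρ[d/f](ρ[g/b](γ[f; COUNT(*)→b](T)))) → 4
  (σ[g>3](γ[g; COUNT(*)→d](γ[h; MAX(a)→g](σ[h>=2](S)))) − π[g,d](ρ[d/f](ρ[g/b](γ[f; COUNT(*)→b](T))))) → 2

E1 result:
g | d
1 | 2
1 | 3
1 | 7
2 | 9
6 | 1
9 | 2
E2 result:
g | d
6 | 1
9 | 2
Witness: (2, 9) appears 1× in E1 but 0× in E2.

no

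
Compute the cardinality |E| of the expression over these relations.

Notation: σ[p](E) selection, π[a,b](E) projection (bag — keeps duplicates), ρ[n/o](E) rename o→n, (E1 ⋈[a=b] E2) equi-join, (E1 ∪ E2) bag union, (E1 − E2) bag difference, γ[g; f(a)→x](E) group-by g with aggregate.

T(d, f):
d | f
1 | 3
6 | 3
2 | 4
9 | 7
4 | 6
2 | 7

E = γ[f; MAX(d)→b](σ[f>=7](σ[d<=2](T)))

Subexpression sizes:
  T → 6
  σ[d<=2](T) → 3
  σ[f>=7](σ[d<=2](T)) → 1
  γ[f; MAX(d)→b](σ[f>=7](σ[d<=2](T))) → 1

|E| = 1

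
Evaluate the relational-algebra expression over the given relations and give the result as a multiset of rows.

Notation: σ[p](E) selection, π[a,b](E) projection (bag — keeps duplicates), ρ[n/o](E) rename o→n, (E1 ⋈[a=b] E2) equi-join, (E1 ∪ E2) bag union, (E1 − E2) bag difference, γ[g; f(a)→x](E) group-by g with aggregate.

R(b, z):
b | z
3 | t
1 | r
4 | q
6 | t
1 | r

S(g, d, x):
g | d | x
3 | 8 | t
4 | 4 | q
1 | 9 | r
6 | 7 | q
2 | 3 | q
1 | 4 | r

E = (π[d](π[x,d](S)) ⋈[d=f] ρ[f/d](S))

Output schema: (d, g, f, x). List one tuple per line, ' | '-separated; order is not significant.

Subexpression sizes:
  S → 6
  π[x,d](S) → 6
  π[d](π[x,d](S)) → 6
  S → 6
  ρ[f/d](S) → 6
  (π[d](π[x,d](S)) ⋈[d=f] ρ[f/d](S)) → 8

== RESULT ==
d | g | f | x
3 | 2 | 3 | q
4 | 1 | 4 | r
4 | 1 | 4 | r
4 | 4 | 4 | q
4 | 4 | 4 | q
7 | 6 | 7 | q
8 | 3 | 8 | t
9 | 1 | 9 | r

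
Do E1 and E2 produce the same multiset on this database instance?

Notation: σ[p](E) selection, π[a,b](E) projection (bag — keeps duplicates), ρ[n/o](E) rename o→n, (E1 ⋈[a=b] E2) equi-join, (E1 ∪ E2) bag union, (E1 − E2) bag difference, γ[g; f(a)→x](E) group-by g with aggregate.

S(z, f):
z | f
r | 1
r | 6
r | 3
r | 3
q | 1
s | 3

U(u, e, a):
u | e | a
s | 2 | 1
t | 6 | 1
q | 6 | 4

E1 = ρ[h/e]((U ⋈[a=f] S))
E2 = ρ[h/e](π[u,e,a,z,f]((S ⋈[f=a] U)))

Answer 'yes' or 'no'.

E1 stepwise |·|:
  U → 3
  S → 6
  (U ⋈[a=f] S) → 4
  ρ[h/e]((U ⋈[a=f] S)) → 4
E2 stepwise |·|:
  S → 6
  U → 3
  (S ⋈[f=a] U) → 4
  π[u,e,a,z,f]((S ⋈[f=a] U)) → 4
  ρ[h/e](π[u,e,a,z,f]((S ⋈[f=a] U))) → 4

E1 and E2 produce the same multiset:
u | h | a | z | f
s | 2 | 1 | q | 1
s | 2 | 1 | r | 1
t | 6 | 1 | q | 1
t | 6 | 1 | r | 1

yes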